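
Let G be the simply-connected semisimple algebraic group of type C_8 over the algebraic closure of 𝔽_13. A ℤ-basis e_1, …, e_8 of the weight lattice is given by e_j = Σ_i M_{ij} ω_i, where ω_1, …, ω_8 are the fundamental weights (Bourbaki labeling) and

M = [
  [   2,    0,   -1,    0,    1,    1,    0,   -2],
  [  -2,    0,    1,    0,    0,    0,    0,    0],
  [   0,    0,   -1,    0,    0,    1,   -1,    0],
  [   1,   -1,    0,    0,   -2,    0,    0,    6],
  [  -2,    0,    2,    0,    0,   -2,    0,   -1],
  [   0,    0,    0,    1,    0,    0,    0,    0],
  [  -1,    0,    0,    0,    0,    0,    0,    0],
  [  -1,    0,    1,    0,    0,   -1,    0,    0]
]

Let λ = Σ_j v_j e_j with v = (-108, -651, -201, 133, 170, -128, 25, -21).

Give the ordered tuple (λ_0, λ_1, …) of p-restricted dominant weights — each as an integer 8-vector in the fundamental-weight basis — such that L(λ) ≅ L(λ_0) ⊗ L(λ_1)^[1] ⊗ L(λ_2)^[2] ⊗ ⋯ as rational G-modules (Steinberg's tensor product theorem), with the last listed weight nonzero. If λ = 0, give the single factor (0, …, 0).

ω-coordinates c = M·v, v = (-108, -651, -201, 133, 170, -128, 25, -21):
  c_1 = 2*-108 + 0*-651 + -1*-201 + 0*133 + 1*170 + 1*-128 + 0*25 + -2*-21 = 69
  c_2 = -2*-108 + 0*-651 + 1*-201 + 0*133 + 0*170 + 0*-128 + 0*25 + 0*-21 = 15
  c_3 = 0*-108 + 0*-651 + -1*-201 + 0*133 + 0*170 + 1*-128 + -1*25 + 0*-21 = 48
  c_4 = 1*-108 + -1*-651 + 0*-201 + 0*133 + -2*170 + 0*-128 + 0*25 + 6*-21 = 77
  c_5 = -2*-108 + 0*-651 + 2*-201 + 0*133 + 0*170 + -2*-128 + 0*25 + -1*-21 = 91
  c_6 = 0*-108 + 0*-651 + 0*-201 + 1*133 + 0*170 + 0*-128 + 0*25 + 0*-21 = 133
  c_7 = -1*-108 + 0*-651 + 0*-201 + 0*133 + 0*170 + 0*-128 + 0*25 + 0*-21 = 108
  c_8 = -1*-108 + 0*-651 + 1*-201 + 0*133 + 0*170 + -1*-128 + 0*25 + 0*-21 = 35
Base-13 expansion of each c_i:
  c_1 = 69 = 4·13^0 + 5·13^1
  c_2 = 15 = 2·13^0 + 1·13^1
  c_3 = 48 = 9·13^0 + 3·13^1
  c_4 = 77 = 12·13^0 + 5·13^1
  c_5 = 91 = 0·13^0 + 7·13^1
  c_6 = 133 = 3·13^0 + 10·13^1
  c_7 = 108 = 4·13^0 + 8·13^1
  c_8 = 35 = 9·13^0 + 2·13^1
λ_0 = (4, 2, 9, 12, 0, 3, 4, 9)
λ_1 = (5, 1, 3, 5, 7, 10, 8, 2)

((4, 2, 9, 12, 0, 3, 4, 9), (5, 1, 3, 5, 7, 10, 8, 2))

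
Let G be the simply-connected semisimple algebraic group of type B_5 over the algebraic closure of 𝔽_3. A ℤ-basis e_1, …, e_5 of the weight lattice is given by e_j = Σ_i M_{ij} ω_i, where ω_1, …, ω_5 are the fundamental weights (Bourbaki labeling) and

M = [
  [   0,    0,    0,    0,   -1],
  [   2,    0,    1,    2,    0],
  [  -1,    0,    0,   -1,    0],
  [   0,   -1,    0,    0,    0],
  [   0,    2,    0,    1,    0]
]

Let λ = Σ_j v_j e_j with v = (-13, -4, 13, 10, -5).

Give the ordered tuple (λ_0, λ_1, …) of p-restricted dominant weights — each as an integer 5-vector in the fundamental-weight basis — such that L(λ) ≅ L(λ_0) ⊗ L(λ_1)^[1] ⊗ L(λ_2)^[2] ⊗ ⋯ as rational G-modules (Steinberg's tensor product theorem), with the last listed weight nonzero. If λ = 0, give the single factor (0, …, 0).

Converting to the ω-basis (c_i = row i of M dotted with v = (-13, -4, 13, 10, -5)):
  c_1 = 0*-13 + 0*-4 + 0*13 + 0*10 + -1*-5 = 5
  c_2 = 2*-13 + 0*-4 + 1*13 + 2*10 + 0*-5 = 7
  c_3 = -1*-13 + 0*-4 + 0*13 + -1*10 + 0*-5 = 3
  c_4 = 0*-13 + -1*-4 + 0*13 + 0*10 + 0*-5 = 4
  c_5 = 0*-13 + 2*-4 + 0*13 + 1*10 + 0*-5 = 2
Base-3 expansion of each c_i:
  c_1 = 5 = 2·3^0 + 1·3^1
  c_2 = 7 = 1·3^0 + 2·3^1
  c_3 = 3 = 0·3^0 + 1·3^1
  c_4 = 4 = 1·3^0 + 1·3^1
  c_5 = 2 = 2·3^0
λ_0 = (2, 1, 0, 1, 2)
λ_1 = (1, 2, 1, 1, 0)

((2, 1, 0, 1, 2), (1, 2, 1, 1, 0))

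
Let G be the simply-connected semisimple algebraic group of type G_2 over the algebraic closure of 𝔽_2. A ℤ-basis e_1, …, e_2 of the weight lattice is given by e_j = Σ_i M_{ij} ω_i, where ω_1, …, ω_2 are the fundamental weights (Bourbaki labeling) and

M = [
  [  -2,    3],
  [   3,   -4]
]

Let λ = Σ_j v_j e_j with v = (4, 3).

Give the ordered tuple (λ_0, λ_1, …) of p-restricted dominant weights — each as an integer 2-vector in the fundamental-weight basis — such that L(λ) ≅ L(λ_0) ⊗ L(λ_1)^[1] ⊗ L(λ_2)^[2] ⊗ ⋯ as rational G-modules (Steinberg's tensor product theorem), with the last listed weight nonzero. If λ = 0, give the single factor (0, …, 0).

((1, 0),)

In the fundamental-weight basis, λ has coordinates c = M·v (v = (4, 3)):
  c_1 = -2*4 + 3*3 = 1
  c_2 = 3*4 + -4*3 = 0
Writing each c_i in base p = 2:
  c_1 = 1 = 1·2^0
  c_2 = 0
Factor λ_0 = (1, 0)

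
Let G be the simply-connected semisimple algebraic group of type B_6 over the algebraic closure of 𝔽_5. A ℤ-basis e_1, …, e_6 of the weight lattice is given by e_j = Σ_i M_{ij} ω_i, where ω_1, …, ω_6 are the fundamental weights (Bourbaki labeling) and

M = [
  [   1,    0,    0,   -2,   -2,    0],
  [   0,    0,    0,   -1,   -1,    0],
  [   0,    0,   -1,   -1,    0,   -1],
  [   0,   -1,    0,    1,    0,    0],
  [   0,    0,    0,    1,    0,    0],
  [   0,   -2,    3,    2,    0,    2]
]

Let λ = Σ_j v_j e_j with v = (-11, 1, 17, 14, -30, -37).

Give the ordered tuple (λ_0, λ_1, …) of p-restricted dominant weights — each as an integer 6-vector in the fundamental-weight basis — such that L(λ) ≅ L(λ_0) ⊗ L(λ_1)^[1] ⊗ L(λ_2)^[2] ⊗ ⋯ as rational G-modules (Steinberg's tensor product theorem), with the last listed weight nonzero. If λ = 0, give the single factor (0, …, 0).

((1, 1, 1, 3, 4, 3), (4, 3, 1, 2, 2, 0))

ω-coordinates c = M·v, v = (-11, 1, 17, 14, -30, -37):
  c_1 = (1)·(-11) + (0)·(1) + (0)·(17) + (-2)·(14) + (-2)·(-30) + (0)·(-37) = 21
  c_2 = (0)·(-11) + (0)·(1) + (0)·(17) + (-1)·(14) + (-1)·(-30) + (0)·(-37) = 16
  c_3 = (0)·(-11) + (0)·(1) + (-1)·(17) + (-1)·(14) + (0)·(-30) + (-1)·(-37) = 6
  c_4 = (0)·(-11) + (-1)·(1) + (0)·(17) + (1)·(14) + (0)·(-30) + (0)·(-37) = 13
  c_5 = (0)·(-11) + (0)·(1) + (0)·(17) + (1)·(14) + (0)·(-30) + (0)·(-37) = 14
  c_6 = (0)·(-11) + (-2)·(1) + (3)·(17) + (2)·(14) + (0)·(-30) + (2)·(-37) = 3
Base-5 expansion of each c_i:
  c_1 = 21 = 1·5^0 + 4·5^1
  c_2 = 16 = 1·5^0 + 3·5^1
  c_3 = 6 = 1·5^0 + 1·5^1
  c_4 = 13 = 3·5^0 + 2·5^1
  c_5 = 14 = 4·5^0 + 2·5^1
  c_6 = 3 = 3·5^0
λ_0 = (1, 1, 1, 3, 4, 3)
λ_1 = (4, 3, 1, 2, 2, 0)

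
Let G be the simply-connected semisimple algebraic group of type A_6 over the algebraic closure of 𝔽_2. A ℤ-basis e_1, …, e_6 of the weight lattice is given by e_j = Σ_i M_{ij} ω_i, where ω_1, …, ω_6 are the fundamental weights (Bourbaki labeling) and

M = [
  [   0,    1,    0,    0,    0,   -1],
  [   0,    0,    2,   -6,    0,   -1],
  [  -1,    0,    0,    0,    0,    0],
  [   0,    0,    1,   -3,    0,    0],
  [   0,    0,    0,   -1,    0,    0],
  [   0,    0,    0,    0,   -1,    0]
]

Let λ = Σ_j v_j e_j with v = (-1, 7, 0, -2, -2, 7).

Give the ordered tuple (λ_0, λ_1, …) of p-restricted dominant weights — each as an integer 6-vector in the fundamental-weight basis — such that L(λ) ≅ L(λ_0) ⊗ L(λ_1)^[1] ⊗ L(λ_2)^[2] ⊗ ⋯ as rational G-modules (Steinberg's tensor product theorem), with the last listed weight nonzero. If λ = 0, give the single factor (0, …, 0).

Change of basis e → ω: c = M·v where v = (-1, 7, 0, -2, -2, 7):
  c_1 = 0*-1 + 1*7 + 0*0 + 0*-2 + 0*-2 + -1*7 = 0
  c_2 = 0*-1 + 0*7 + 2*0 + -6*-2 + 0*-2 + -1*7 = 5
  c_3 = -1*-1 + 0*7 + 0*0 + 0*-2 + 0*-2 + 0*7 = 1
  c_4 = 0*-1 + 0*7 + 1*0 + -3*-2 + 0*-2 + 0*7 = 6
  c_5 = 0*-1 + 0*7 + 0*0 + -1*-2 + 0*-2 + 0*7 = 2
  c_6 = 0*-1 + 0*7 + 0*0 + 0*-2 + -1*-2 + 0*7 = 2
p = 2; digits c_i = Σ_j d_{ij}·2^j, 0 ≤ d_{ij} < 2:
  c_1 = 0
  c_2 = 5 = 1·2^0 + 0·2^1 + 1·2^2
  c_3 = 1 = 1·2^0
  c_4 = 6 = 0·2^0 + 1·2^1 + 1·2^2
  c_5 = 2 = 0·2^0 + 1·2^1
  c_6 = 2 = 0·2^0 + 1·2^1
p-restricted factor λ_0 = (0, 1, 1, 0, 0, 0)
p-restricted factor λ_1 = (0, 0, 0, 1, 1, 1)
p-restricted factor λ_2 = (0, 1, 0, 1, 0, 0)

((0, 1, 1, 0, 0, 0), (0, 0, 0, 1, 1, 1), (0, 1, 0, 1, 0, 0))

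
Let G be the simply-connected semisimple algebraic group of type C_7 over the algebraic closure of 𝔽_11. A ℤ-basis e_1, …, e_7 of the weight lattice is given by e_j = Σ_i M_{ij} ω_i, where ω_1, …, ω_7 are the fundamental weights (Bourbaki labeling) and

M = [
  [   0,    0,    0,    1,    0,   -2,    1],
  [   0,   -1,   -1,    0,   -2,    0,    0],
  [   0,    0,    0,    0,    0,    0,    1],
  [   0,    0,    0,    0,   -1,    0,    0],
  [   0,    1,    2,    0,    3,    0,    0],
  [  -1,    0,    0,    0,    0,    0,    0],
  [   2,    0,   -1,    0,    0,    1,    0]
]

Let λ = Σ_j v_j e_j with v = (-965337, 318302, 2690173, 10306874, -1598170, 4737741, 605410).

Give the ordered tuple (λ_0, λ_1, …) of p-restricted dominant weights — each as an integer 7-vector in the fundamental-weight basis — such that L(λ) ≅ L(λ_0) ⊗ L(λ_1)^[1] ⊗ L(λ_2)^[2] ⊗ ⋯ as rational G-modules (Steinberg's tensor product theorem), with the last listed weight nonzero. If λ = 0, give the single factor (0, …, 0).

In the fundamental-weight basis, λ has coordinates c = M·v (v = (-965337, 318302, 2690173, 10306874, -1598170, 4737741, 605410)):
  c_1 = (0)·(-965337) + (0)·(318302) + (0)·(2690173) + (1)·(10306874) + (0)·(-1598170) + (-2)·(4737741) + (1)·(605410) = 1436802
  c_2 = (0)·(-965337) + (-1)·(318302) + (-1)·(2690173) + (0)·(10306874) + (-2)·(-1598170) + (0)·(4737741) + (0)·(605410) = 187865
  c_3 = (0)·(-965337) + (0)·(318302) + (0)·(2690173) + (0)·(10306874) + (0)·(-1598170) + (0)·(4737741) + (1)·(605410) = 605410
  c_4 = (0)·(-965337) + (0)·(318302) + (0)·(2690173) + (0)·(10306874) + (-1)·(-1598170) + (0)·(4737741) + (0)·(605410) = 1598170
  c_5 = (0)·(-965337) + (1)·(318302) + (2)·(2690173) + (0)·(10306874) + (3)·(-1598170) + (0)·(4737741) + (0)·(605410) = 904138
  c_6 = (-1)·(-965337) + (0)·(318302) + (0)·(2690173) + (0)·(10306874) + (0)·(-1598170) + (0)·(4737741) + (0)·(605410) = 965337
  c_7 = (2)·(-965337) + (0)·(318302) + (-1)·(2690173) + (0)·(10306874) + (0)·(-1598170) + (1)·(4737741) + (0)·(605410) = 116894
Writing each c_i in base p = 11:
  c_1 = 1436802 = 4·11^0 + 4·11^1 + 5·11^2 + 1·11^3 + 10·11^4 + 8·11^5
  c_2 = 187865 = 7·11^0 + 6·11^1 + 1·11^2 + 9·11^3 + 1·11^4 + 1·11^5
  c_3 = 605410 = 3·11^0 + 4·11^1 + 9·11^2 + 3·11^3 + 8·11^4 + 3·11^5
  c_4 = 1598170 = 2·11^0 + 0·11^1 + 8·11^2 + 1·11^3 + 10·11^4 + 9·11^5
  c_5 = 904138 = 4·11^0 + 2·11^1 + 3·11^2 + 8·11^3 + 6·11^4 + 5·11^5
  c_6 = 965337 = 10·11^0 + 10·11^1 + 2·11^2 + 10·11^3 + 10·11^4 + 5·11^5
  c_7 = 116894 = 8·11^0 + 0·11^1 + 9·11^2 + 10·11^3 + 7·11^4
p-restricted factor λ_0 = (4, 7, 3, 2, 4, 10, 8)
p-restricted factor λ_1 = (4, 6, 4, 0, 2, 10, 0)
p-restricted factor λ_2 = (5, 1, 9, 8, 3, 2, 9)
p-restricted factor λ_3 = (1, 9, 3, 1, 8, 10, 10)
p-restricted factor λ_4 = (10, 1, 8, 10, 6, 10, 7)
p-restricted factor λ_5 = (8, 1, 3, 9, 5, 5, 0)

((4, 7, 3, 2, 4, 10, 8), (4, 6, 4, 0, 2, 10, 0), (5, 1, 9, 8, 3, 2, 9), (1, 9, 3, 1, 8, 10, 10), (10, 1, 8, 10, 6, 10, 7), (8, 1, 3, 9, 5, 5, 0))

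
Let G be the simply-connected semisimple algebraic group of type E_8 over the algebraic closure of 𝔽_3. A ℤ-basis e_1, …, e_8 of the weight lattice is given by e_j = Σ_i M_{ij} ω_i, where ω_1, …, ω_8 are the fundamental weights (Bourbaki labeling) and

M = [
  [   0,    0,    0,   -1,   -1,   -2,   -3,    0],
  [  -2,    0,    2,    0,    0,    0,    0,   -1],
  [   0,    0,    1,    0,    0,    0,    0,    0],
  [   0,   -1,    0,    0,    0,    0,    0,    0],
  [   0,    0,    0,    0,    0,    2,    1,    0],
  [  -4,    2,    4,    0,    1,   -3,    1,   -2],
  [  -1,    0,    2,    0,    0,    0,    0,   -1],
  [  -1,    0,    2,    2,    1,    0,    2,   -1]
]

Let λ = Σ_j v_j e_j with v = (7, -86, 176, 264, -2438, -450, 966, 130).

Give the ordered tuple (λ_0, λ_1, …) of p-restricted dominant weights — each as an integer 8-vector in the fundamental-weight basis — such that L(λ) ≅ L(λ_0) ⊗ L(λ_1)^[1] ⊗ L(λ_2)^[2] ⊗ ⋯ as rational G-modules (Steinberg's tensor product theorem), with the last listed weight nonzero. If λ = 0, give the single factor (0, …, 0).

ω-coordinates c = M·v, v = (7, -86, 176, 264, -2438, -450, 966, 130):
  c_1 = 0·7 + (0)·(-86) + 0·176 + (-1)·(264) + (-1)·(-2438) + (-2)·(-450) + (-3)·(966) + 0·130 = 176
  c_2 = (-2)·(7) + (0)·(-86) + 2·176 + 0·264 + (0)·(-2438) + (0)·(-450) + 0·966 + (-1)·(130) = 208
  c_3 = 0·7 + (0)·(-86) + 1·176 + 0·264 + (0)·(-2438) + (0)·(-450) + 0·966 + 0·130 = 176
  c_4 = 0·7 + (-1)·(-86) + 0·176 + 0·264 + (0)·(-2438) + (0)·(-450) + 0·966 + 0·130 = 86
  c_5 = 0·7 + (0)·(-86) + 0·176 + 0·264 + (0)·(-2438) + (2)·(-450) + 1·966 + 0·130 = 66
  c_6 = (-4)·(7) + (2)·(-86) + 4·176 + 0·264 + (1)·(-2438) + (-3)·(-450) + 1·966 + (-2)·(130) = 122
  c_7 = (-1)·(7) + (0)·(-86) + 2·176 + 0·264 + (0)·(-2438) + (0)·(-450) + 0·966 + (-1)·(130) = 215
  c_8 = (-1)·(7) + (0)·(-86) + 2·176 + 2·264 + (1)·(-2438) + (0)·(-450) + 2·966 + (-1)·(130) = 237
Writing each c_i in base p = 3:
  c_1 = 176 = 2·3^0 + 1·3^1 + 1·3^2 + 0·3^3 + 2·3^4
  c_2 = 208 = 1·3^0 + 0·3^1 + 2·3^2 + 1·3^3 + 2·3^4
  c_3 = 176 = 2·3^0 + 1·3^1 + 1·3^2 + 0·3^3 + 2·3^4
  c_4 = 86 = 2·3^0 + 1·3^1 + 0·3^2 + 0·3^3 + 1·3^4
  c_5 = 66 = 0·3^0 + 1·3^1 + 1·3^2 + 2·3^3
  c_6 = 122 = 2·3^0 + 1·3^1 + 1·3^2 + 1·3^3 + 1·3^4
  c_7 = 215 = 2·3^0 + 2·3^1 + 2·3^2 + 1·3^3 + 2·3^4
  c_8 = 237 = 0·3^0 + 1·3^1 + 2·3^2 + 2·3^3 + 2·3^4
λ_0 = (2, 1, 2, 2, 0, 2, 2, 0)
λ_1 = (1, 0, 1, 1, 1, 1, 2, 1)
λ_2 = (1, 2, 1, 0, 1, 1, 2, 2)
λ_3 = (0, 1, 0, 0, 2, 1, 1, 2)
λ_4 = (2, 2, 2, 1, 0, 1, 2, 2)

((2, 1, 2, 2, 0, 2, 2, 0), (1, 0, 1, 1, 1, 1, 2, 1), (1, 2, 1, 0, 1, 1, 2, 2), (0, 1, 0, 0, 2, 1, 1, 2), (2, 2, 2, 1, 0, 1, 2, 2))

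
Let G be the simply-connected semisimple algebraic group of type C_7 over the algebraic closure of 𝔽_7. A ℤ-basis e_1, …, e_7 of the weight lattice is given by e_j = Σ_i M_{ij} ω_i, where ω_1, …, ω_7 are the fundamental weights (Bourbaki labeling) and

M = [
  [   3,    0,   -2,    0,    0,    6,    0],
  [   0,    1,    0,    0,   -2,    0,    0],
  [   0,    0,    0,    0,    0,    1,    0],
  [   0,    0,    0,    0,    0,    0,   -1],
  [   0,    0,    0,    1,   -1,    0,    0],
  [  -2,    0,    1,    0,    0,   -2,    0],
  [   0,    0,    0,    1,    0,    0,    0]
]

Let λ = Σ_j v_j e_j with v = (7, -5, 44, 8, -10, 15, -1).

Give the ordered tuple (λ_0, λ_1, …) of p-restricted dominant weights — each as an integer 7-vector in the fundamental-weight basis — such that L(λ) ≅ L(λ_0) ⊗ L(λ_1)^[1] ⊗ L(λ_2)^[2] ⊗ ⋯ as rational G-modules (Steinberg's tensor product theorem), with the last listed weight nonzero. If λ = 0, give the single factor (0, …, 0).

((2, 1, 1, 1, 4, 0, 1), (3, 2, 2, 0, 2, 0, 1))

Change of basis e → ω: c = M·v where v = (7, -5, 44, 8, -10, 15, -1):
  c_1 = 3*7 + 0*-5 + -2*44 + 0*8 + 0*-10 + 6*15 + 0*-1 = 23
  c_2 = 0*7 + 1*-5 + 0*44 + 0*8 + -2*-10 + 0*15 + 0*-1 = 15
  c_3 = 0*7 + 0*-5 + 0*44 + 0*8 + 0*-10 + 1*15 + 0*-1 = 15
  c_4 = 0*7 + 0*-5 + 0*44 + 0*8 + 0*-10 + 0*15 + -1*-1 = 1
  c_5 = 0*7 + 0*-5 + 0*44 + 1*8 + -1*-10 + 0*15 + 0*-1 = 18
  c_6 = -2*7 + 0*-5 + 1*44 + 0*8 + 0*-10 + -2*15 + 0*-1 = 0
  c_7 = 0*7 + 0*-5 + 0*44 + 1*8 + 0*-10 + 0*15 + 0*-1 = 8
p = 7; digits c_i = Σ_j d_{ij}·7^j, 0 ≤ d_{ij} < 7:
  c_1 = 23 = 2·7^0 + 3·7^1
  c_2 = 15 = 1·7^0 + 2·7^1
  c_3 = 15 = 1·7^0 + 2·7^1
  c_4 = 1 = 1·7^0
  c_5 = 18 = 4·7^0 + 2·7^1
  c_6 = 0
  c_7 = 8 = 1·7^0 + 1·7^1
Factor λ_0 = (2, 1, 1, 1, 4, 0, 1)
Factor λ_1 = (3, 2, 2, 0, 2, 0, 1)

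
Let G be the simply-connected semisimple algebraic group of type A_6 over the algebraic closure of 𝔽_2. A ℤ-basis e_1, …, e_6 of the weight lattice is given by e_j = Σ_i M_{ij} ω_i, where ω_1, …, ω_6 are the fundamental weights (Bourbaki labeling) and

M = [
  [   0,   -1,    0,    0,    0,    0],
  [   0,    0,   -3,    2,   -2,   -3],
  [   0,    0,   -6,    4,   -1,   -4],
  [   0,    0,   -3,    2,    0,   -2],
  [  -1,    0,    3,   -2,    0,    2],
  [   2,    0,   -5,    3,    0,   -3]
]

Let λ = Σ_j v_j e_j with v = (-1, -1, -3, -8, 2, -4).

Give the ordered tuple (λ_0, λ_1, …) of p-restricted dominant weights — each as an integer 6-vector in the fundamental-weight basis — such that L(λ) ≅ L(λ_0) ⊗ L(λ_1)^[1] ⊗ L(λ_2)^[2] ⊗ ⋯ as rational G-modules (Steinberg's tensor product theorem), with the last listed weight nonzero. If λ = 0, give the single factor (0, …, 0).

In the fundamental-weight basis, λ has coordinates c = M·v (v = (-1, -1, -3, -8, 2, -4)):
  c_1 = (0)·(-1) + (-1)·(-1) + (0)·(-3) + (0)·(-8) + 0·2 + (0)·(-4) = 1
  c_2 = (0)·(-1) + (0)·(-1) + (-3)·(-3) + (2)·(-8) + (-2)·(2) + (-3)·(-4) = 1
  c_3 = (0)·(-1) + (0)·(-1) + (-6)·(-3) + (4)·(-8) + (-1)·(2) + (-4)·(-4) = 0
  c_4 = (0)·(-1) + (0)·(-1) + (-3)·(-3) + (2)·(-8) + 0·2 + (-2)·(-4) = 1
  c_5 = (-1)·(-1) + (0)·(-1) + (3)·(-3) + (-2)·(-8) + 0·2 + (2)·(-4) = 0
  c_6 = (2)·(-1) + (0)·(-1) + (-5)·(-3) + (3)·(-8) + 0·2 + (-3)·(-4) = 1
p = 2; digits c_i = Σ_j d_{ij}·2^j, 0 ≤ d_{ij} < 2:
  c_1 = 1 = 1·2^0
  c_2 = 1 = 1·2^0
  c_3 = 0
  c_4 = 1 = 1·2^0
  c_5 = 0
  c_6 = 1 = 1·2^0
Factor λ_0 = (1, 1, 0, 1, 0, 1)

((1, 1, 0, 1, 0, 1),)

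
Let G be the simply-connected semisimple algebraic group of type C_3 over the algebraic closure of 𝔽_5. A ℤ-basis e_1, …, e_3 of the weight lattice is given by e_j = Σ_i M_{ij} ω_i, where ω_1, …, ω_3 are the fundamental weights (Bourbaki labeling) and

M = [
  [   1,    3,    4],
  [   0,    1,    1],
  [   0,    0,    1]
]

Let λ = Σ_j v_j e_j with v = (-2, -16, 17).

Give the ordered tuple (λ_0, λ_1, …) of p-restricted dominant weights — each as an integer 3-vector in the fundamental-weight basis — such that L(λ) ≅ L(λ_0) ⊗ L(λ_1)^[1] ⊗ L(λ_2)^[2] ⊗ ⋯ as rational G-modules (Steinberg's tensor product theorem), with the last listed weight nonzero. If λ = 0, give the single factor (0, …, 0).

((3, 1, 2), (3, 0, 3))

Compute c_i = Σ_j M_{ij} v_j with v = (-2, -16, 17):
  c_1 = (1)·(-2) + (3)·(-16) + 4·17 = 18
  c_2 = (0)·(-2) + (1)·(-16) + 1·17 = 1
  c_3 = (0)·(-2) + (0)·(-16) + 1·17 = 17
Base-5 expansion of each c_i:
  c_1 = 18 = 3·5^0 + 3·5^1
  c_2 = 1 = 1·5^0
  c_3 = 17 = 2·5^0 + 3·5^1
Factor λ_0 = (3, 1, 2)
Factor λ_1 = (3, 0, 3)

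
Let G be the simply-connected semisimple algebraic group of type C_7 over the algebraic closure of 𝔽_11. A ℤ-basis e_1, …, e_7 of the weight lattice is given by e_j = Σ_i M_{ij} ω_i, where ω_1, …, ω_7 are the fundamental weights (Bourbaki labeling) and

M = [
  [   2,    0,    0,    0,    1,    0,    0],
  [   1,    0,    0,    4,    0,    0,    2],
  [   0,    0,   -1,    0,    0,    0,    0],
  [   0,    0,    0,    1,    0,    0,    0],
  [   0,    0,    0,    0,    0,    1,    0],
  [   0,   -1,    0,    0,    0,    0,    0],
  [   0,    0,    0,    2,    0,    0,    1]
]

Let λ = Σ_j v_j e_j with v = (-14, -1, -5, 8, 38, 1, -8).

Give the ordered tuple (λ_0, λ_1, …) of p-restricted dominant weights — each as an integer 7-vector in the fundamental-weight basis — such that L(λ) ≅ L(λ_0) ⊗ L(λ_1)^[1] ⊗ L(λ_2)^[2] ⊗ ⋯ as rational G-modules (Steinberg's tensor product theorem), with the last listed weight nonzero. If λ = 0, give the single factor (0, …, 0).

((10, 2, 5, 8, 1, 1, 8),)

In the fundamental-weight basis, λ has coordinates c = M·v (v = (-14, -1, -5, 8, 38, 1, -8)):
  c_1 = (2)·(-14) + (0)·(-1) + (0)·(-5) + (0)·(8) + (1)·(38) + (0)·(1) + (0)·(-8) = 10
  c_2 = (1)·(-14) + (0)·(-1) + (0)·(-5) + (4)·(8) + (0)·(38) + (0)·(1) + (2)·(-8) = 2
  c_3 = (0)·(-14) + (0)·(-1) + (-1)·(-5) + (0)·(8) + (0)·(38) + (0)·(1) + (0)·(-8) = 5
  c_4 = (0)·(-14) + (0)·(-1) + (0)·(-5) + (1)·(8) + (0)·(38) + (0)·(1) + (0)·(-8) = 8
  c_5 = (0)·(-14) + (0)·(-1) + (0)·(-5) + (0)·(8) + (0)·(38) + (1)·(1) + (0)·(-8) = 1
  c_6 = (0)·(-14) + (-1)·(-1) + (0)·(-5) + (0)·(8) + (0)·(38) + (0)·(1) + (0)·(-8) = 1
  c_7 = (0)·(-14) + (0)·(-1) + (0)·(-5) + (2)·(8) + (0)·(38) + (0)·(1) + (1)·(-8) = 8
p = 11; digits c_i = Σ_j d_{ij}·11^j, 0 ≤ d_{ij} < 11:
  c_1 = 10 = 10·11^0
  c_2 = 2 = 2·11^0
  c_3 = 5 = 5·11^0
  c_4 = 8 = 8·11^0
  c_5 = 1 = 1·11^0
  c_6 = 1 = 1·11^0
  c_7 = 8 = 8·11^0
Factor λ_0 = (10, 2, 5, 8, 1, 1, 8)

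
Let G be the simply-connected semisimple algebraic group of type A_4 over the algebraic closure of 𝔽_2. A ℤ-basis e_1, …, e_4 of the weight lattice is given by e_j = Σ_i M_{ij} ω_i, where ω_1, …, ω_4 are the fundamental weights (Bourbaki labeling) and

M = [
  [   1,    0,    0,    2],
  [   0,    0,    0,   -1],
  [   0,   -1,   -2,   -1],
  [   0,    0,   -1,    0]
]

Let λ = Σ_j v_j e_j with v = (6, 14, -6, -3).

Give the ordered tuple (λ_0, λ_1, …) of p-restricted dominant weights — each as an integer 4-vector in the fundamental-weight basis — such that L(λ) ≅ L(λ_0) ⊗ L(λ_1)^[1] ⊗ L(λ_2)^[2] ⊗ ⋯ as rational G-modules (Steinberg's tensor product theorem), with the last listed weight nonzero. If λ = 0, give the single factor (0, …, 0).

Compute c_i = Σ_j M_{ij} v_j with v = (6, 14, -6, -3):
  c_1 = 1·6 + 0·14 + (0)·(-6) + (2)·(-3) = 0
  c_2 = 0·6 + 0·14 + (0)·(-6) + (-1)·(-3) = 3
  c_3 = 0·6 + (-1)·(14) + (-2)·(-6) + (-1)·(-3) = 1
  c_4 = 0·6 + 0·14 + (-1)·(-6) + (0)·(-3) = 6
Writing each c_i in base p = 2:
  c_1 = 0
  c_2 = 3 = 1·2^0 + 1·2^1
  c_3 = 1 = 1·2^0
  c_4 = 6 = 0·2^0 + 1·2^1 + 1·2^2
Factor λ_0 = (0, 1, 1, 0)
Factor λ_1 = (0, 1, 0, 1)
Factor λ_2 = (0, 0, 0, 1)

((0, 1, 1, 0), (0, 1, 0, 1), (0, 0, 0, 1))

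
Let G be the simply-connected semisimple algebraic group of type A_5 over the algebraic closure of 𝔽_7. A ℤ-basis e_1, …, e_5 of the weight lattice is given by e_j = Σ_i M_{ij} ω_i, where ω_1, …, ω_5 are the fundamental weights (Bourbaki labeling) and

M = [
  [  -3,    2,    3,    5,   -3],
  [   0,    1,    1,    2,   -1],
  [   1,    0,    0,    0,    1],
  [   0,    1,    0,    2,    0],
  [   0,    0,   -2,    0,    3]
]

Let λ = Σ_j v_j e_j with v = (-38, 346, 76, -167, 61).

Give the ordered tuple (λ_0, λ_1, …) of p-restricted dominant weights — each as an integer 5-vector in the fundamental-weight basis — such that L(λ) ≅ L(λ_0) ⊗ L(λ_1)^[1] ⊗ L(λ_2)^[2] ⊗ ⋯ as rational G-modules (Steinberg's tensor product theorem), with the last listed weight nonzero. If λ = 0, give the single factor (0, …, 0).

Converting to the ω-basis (c_i = row i of M dotted with v = (-38, 346, 76, -167, 61)):
  c_1 = -3*-38 + 2*346 + 3*76 + 5*-167 + -3*61 = 16
  c_2 = 0*-38 + 1*346 + 1*76 + 2*-167 + -1*61 = 27
  c_3 = 1*-38 + 0*346 + 0*76 + 0*-167 + 1*61 = 23
  c_4 = 0*-38 + 1*346 + 0*76 + 2*-167 + 0*61 = 12
  c_5 = 0*-38 + 0*346 + -2*76 + 0*-167 + 3*61 = 31
Writing each c_i in base p = 7:
  c_1 = 16 = 2·7^0 + 2·7^1
  c_2 = 27 = 6·7^0 + 3·7^1
  c_3 = 23 = 2·7^0 + 3·7^1
  c_4 = 12 = 5·7^0 + 1·7^1
  c_5 = 31 = 3·7^0 + 4·7^1
p-restricted factor λ_0 = (2, 6, 2, 5, 3)
p-restricted factor λ_1 = (2, 3, 3, 1, 4)

((2, 6, 2, 5, 3), (2, 3, 3, 1, 4))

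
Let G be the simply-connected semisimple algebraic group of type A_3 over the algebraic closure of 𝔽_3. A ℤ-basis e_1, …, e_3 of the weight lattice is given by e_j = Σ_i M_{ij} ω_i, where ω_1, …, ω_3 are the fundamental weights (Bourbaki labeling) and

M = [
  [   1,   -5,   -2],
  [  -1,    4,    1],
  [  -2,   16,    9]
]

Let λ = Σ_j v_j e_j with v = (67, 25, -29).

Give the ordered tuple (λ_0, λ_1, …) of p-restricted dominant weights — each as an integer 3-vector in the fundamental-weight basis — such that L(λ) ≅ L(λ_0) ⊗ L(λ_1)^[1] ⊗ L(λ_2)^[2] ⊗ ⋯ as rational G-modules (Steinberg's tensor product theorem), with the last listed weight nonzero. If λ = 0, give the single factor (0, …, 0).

((0, 1, 2), (0, 1, 1))

In the fundamental-weight basis, λ has coordinates c = M·v (v = (67, 25, -29)):
  c_1 = 1·67 + (-5)·(25) + (-2)·(-29) = 0
  c_2 = (-1)·(67) + 4·25 + (1)·(-29) = 4
  c_3 = (-2)·(67) + 16·25 + (9)·(-29) = 5
Writing each c_i in base p = 3:
  c_1 = 0
  c_2 = 4 = 1·3^0 + 1·3^1
  c_3 = 5 = 2·3^0 + 1·3^1
λ_0 = (0, 1, 2)
λ_1 = (0, 1, 1)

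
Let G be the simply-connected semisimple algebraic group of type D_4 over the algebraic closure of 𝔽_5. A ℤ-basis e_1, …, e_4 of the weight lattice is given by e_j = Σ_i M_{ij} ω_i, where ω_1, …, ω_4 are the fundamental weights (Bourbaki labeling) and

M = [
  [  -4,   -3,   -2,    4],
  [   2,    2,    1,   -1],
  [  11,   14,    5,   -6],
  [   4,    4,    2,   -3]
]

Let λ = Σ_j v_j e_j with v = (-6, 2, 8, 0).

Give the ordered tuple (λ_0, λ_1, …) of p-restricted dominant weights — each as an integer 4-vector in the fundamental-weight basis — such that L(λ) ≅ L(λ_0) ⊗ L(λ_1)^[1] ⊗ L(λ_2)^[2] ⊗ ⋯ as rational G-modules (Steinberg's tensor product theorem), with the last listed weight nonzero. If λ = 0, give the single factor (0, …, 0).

ω-coordinates c = M·v, v = (-6, 2, 8, 0):
  c_1 = (-4)·(-6) + (-3)·(2) + (-2)·(8) + (4)·(0) = 2
  c_2 = (2)·(-6) + (2)·(2) + (1)·(8) + (-1)·(0) = 0
  c_3 = (11)·(-6) + (14)·(2) + (5)·(8) + (-6)·(0) = 2
  c_4 = (4)·(-6) + (4)·(2) + (2)·(8) + (-3)·(0) = 0
Base-5 expansion of each c_i:
  c_1 = 2 = 2·5^0
  c_2 = 0
  c_3 = 2 = 2·5^0
  c_4 = 0
λ_0 = (2, 0, 2, 0)

((2, 0, 2, 0),)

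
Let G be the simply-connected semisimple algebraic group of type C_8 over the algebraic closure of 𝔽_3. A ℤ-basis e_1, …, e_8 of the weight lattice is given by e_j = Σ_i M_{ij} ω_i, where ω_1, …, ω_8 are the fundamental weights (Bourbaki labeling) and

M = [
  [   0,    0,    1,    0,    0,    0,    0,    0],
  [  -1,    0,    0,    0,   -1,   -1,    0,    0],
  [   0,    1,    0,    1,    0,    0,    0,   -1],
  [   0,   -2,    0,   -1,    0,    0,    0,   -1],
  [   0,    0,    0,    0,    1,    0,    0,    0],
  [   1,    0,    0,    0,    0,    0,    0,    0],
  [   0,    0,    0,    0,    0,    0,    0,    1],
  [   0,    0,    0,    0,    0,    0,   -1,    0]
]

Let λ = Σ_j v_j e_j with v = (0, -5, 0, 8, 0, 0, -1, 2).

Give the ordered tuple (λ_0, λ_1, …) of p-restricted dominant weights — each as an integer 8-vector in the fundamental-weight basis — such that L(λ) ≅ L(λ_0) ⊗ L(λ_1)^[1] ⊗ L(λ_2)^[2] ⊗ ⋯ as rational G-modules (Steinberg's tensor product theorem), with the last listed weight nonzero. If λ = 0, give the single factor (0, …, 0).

((0, 0, 1, 0, 0, 0, 2, 1),)

In the fundamental-weight basis, λ has coordinates c = M·v (v = (0, -5, 0, 8, 0, 0, -1, 2)):
  c_1 = 0·0 + (0)·(-5) + 1·0 + 0·8 + 0·0 + 0·0 + (0)·(-1) + 0·2 = 0
  c_2 = (-1)·(0) + (0)·(-5) + 0·0 + 0·8 + (-1)·(0) + (-1)·(0) + (0)·(-1) + 0·2 = 0
  c_3 = 0·0 + (1)·(-5) + 0·0 + 1·8 + 0·0 + 0·0 + (0)·(-1) + (-1)·(2) = 1
  c_4 = 0·0 + (-2)·(-5) + 0·0 + (-1)·(8) + 0·0 + 0·0 + (0)·(-1) + (-1)·(2) = 0
  c_5 = 0·0 + (0)·(-5) + 0·0 + 0·8 + 1·0 + 0·0 + (0)·(-1) + 0·2 = 0
  c_6 = 1·0 + (0)·(-5) + 0·0 + 0·8 + 0·0 + 0·0 + (0)·(-1) + 0·2 = 0
  c_7 = 0·0 + (0)·(-5) + 0·0 + 0·8 + 0·0 + 0·0 + (0)·(-1) + 1·2 = 2
  c_8 = 0·0 + (0)·(-5) + 0·0 + 0·8 + 0·0 + 0·0 + (-1)·(-1) + 0·2 = 1
p = 3; digits c_i = Σ_j d_{ij}·3^j, 0 ≤ d_{ij} < 3:
  c_1 = 0
  c_2 = 0
  c_3 = 1 = 1·3^0
  c_4 = 0
  c_5 = 0
  c_6 = 0
  c_7 = 2 = 2·3^0
  c_8 = 1 = 1·3^0
λ_0 = (0, 0, 1, 0, 0, 0, 2, 1)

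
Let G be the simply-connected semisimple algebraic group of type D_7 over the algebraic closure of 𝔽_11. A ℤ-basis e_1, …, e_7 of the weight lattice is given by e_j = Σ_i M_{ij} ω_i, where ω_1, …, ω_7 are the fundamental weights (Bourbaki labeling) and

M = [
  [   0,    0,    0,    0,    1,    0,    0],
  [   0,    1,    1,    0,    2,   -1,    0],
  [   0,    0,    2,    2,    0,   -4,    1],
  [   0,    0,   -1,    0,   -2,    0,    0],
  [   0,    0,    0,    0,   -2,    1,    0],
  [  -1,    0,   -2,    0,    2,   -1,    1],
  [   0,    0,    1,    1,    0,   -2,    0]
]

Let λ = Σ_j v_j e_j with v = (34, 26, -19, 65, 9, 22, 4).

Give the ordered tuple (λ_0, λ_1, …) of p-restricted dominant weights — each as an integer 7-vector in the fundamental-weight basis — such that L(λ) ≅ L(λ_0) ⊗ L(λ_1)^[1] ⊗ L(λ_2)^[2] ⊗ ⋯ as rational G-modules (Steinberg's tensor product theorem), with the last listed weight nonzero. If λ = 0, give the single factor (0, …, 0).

Converting to the ω-basis (c_i = row i of M dotted with v = (34, 26, -19, 65, 9, 22, 4)):
  c_1 = (0)·(34) + (0)·(26) + (0)·(-19) + (0)·(65) + (1)·(9) + (0)·(22) + (0)·(4) = 9
  c_2 = (0)·(34) + (1)·(26) + (1)·(-19) + (0)·(65) + (2)·(9) + (-1)·(22) + (0)·(4) = 3
  c_3 = (0)·(34) + (0)·(26) + (2)·(-19) + (2)·(65) + (0)·(9) + (-4)·(22) + (1)·(4) = 8
  c_4 = (0)·(34) + (0)·(26) + (-1)·(-19) + (0)·(65) + (-2)·(9) + (0)·(22) + (0)·(4) = 1
  c_5 = (0)·(34) + (0)·(26) + (0)·(-19) + (0)·(65) + (-2)·(9) + (1)·(22) + (0)·(4) = 4
  c_6 = (-1)·(34) + (0)·(26) + (-2)·(-19) + (0)·(65) + (2)·(9) + (-1)·(22) + (1)·(4) = 4
  c_7 = (0)·(34) + (0)·(26) + (1)·(-19) + (1)·(65) + (0)·(9) + (-2)·(22) + (0)·(4) = 2
Writing each c_i in base p = 11:
  c_1 = 9 = 9·11^0
  c_2 = 3 = 3·11^0
  c_3 = 8 = 8·11^0
  c_4 = 1 = 1·11^0
  c_5 = 4 = 4·11^0
  c_6 = 4 = 4·11^0
  c_7 = 2 = 2·11^0
Factor λ_0 = (9, 3, 8, 1, 4, 4, 2)

((9, 3, 8, 1, 4, 4, 2),)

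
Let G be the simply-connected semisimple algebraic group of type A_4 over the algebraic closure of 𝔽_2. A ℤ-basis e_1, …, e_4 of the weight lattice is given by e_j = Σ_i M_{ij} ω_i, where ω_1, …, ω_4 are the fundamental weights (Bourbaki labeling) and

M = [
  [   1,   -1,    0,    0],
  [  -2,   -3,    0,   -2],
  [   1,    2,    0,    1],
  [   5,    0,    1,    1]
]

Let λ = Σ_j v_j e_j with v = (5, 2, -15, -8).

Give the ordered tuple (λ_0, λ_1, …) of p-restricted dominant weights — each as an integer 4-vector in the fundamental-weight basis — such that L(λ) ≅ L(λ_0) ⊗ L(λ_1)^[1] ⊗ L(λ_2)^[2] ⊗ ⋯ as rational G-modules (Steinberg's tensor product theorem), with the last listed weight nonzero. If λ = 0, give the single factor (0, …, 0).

Change of basis e → ω: c = M·v where v = (5, 2, -15, -8):
  c_1 = (1)·(5) + (-1)·(2) + (0)·(-15) + (0)·(-8) = 3
  c_2 = (-2)·(5) + (-3)·(2) + (0)·(-15) + (-2)·(-8) = 0
  c_3 = (1)·(5) + (2)·(2) + (0)·(-15) + (1)·(-8) = 1
  c_4 = (5)·(5) + (0)·(2) + (1)·(-15) + (1)·(-8) = 2
Base-2 expansion of each c_i:
  c_1 = 3 = 1·2^0 + 1·2^1
  c_2 = 0
  c_3 = 1 = 1·2^0
  c_4 = 2 = 0·2^0 + 1·2^1
p-restricted factor λ_0 = (1, 0, 1, 0)
p-restricted factor λ_1 = (1, 0, 0, 1)

((1, 0, 1, 0), (1, 0, 0, 1))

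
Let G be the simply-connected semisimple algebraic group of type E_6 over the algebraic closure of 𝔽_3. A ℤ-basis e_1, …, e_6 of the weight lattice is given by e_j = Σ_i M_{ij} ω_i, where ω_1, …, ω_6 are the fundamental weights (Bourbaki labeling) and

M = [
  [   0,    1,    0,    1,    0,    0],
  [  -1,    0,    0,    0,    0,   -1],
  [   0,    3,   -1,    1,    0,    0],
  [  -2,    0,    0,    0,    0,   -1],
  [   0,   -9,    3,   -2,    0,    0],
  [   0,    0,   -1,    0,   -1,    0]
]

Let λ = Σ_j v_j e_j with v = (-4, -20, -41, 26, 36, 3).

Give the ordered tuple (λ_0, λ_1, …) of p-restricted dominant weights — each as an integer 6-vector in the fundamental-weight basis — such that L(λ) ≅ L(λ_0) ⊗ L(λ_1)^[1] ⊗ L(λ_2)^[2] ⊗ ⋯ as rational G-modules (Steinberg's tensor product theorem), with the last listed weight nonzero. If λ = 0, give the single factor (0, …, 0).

((0, 1, 1, 2, 2, 2), (2, 0, 2, 1, 1, 1))

Compute c_i = Σ_j M_{ij} v_j with v = (-4, -20, -41, 26, 36, 3):
  c_1 = (0)·(-4) + (1)·(-20) + (0)·(-41) + (1)·(26) + (0)·(36) + (0)·(3) = 6
  c_2 = (-1)·(-4) + (0)·(-20) + (0)·(-41) + (0)·(26) + (0)·(36) + (-1)·(3) = 1
  c_3 = (0)·(-4) + (3)·(-20) + (-1)·(-41) + (1)·(26) + (0)·(36) + (0)·(3) = 7
  c_4 = (-2)·(-4) + (0)·(-20) + (0)·(-41) + (0)·(26) + (0)·(36) + (-1)·(3) = 5
  c_5 = (0)·(-4) + (-9)·(-20) + (3)·(-41) + (-2)·(26) + (0)·(36) + (0)·(3) = 5
  c_6 = (0)·(-4) + (0)·(-20) + (-1)·(-41) + (0)·(26) + (-1)·(36) + (0)·(3) = 5
Writing each c_i in base p = 3:
  c_1 = 6 = 0·3^0 + 2·3^1
  c_2 = 1 = 1·3^0
  c_3 = 7 = 1·3^0 + 2·3^1
  c_4 = 5 = 2·3^0 + 1·3^1
  c_5 = 5 = 2·3^0 + 1·3^1
  c_6 = 5 = 2·3^0 + 1·3^1
Factor λ_0 = (0, 1, 1, 2, 2, 2)
Factor λ_1 = (2, 0, 2, 1, 1, 1)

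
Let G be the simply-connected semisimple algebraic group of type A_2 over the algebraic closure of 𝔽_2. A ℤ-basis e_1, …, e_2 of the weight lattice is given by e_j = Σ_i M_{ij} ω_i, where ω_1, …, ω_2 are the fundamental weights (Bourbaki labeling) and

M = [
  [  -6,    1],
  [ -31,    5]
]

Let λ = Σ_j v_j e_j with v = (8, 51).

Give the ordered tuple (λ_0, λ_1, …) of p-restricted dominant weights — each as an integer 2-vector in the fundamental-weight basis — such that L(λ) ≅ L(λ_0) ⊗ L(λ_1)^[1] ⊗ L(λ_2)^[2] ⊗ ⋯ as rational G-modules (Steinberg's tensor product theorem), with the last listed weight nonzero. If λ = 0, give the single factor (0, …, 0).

Change of basis e → ω: c = M·v where v = (8, 51):
  c_1 = (-6)·(8) + 1·51 = 3
  c_2 = (-31)·(8) + 5·51 = 7
Expand coordinatewise in base 2:
  c_1 = 3 = 1·2^0 + 1·2^1
  c_2 = 7 = 1·2^0 + 1·2^1 + 1·2^2
Factor λ_0 = (1, 1)
Factor λ_1 = (1, 1)
Factor λ_2 = (0, 1)

((1, 1), (1, 1), (0, 1))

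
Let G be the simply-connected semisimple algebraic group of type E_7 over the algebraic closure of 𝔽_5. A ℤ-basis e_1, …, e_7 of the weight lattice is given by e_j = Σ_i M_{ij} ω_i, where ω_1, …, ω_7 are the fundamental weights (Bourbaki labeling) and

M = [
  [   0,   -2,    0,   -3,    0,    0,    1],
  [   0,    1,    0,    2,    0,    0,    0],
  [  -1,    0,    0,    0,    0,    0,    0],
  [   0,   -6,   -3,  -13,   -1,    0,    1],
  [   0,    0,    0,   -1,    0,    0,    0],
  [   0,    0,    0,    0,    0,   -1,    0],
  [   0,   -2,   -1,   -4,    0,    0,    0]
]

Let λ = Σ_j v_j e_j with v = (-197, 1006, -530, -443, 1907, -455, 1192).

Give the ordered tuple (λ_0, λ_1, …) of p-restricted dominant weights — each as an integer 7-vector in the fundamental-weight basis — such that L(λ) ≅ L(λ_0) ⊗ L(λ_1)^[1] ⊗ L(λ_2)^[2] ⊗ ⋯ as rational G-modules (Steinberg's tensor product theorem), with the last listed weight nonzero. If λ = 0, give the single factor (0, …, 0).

ω-coordinates c = M·v, v = (-197, 1006, -530, -443, 1907, -455, 1192):
  c_1 = (0)·(-197) + (-2)·(1006) + (0)·(-530) + (-3)·(-443) + 0·1907 + (0)·(-455) + 1·1192 = 509
  c_2 = (0)·(-197) + 1·1006 + (0)·(-530) + (2)·(-443) + 0·1907 + (0)·(-455) + 0·1192 = 120
  c_3 = (-1)·(-197) + 0·1006 + (0)·(-530) + (0)·(-443) + 0·1907 + (0)·(-455) + 0·1192 = 197
  c_4 = (0)·(-197) + (-6)·(1006) + (-3)·(-530) + (-13)·(-443) + (-1)·(1907) + (0)·(-455) + 1·1192 = 598
  c_5 = (0)·(-197) + 0·1006 + (0)·(-530) + (-1)·(-443) + 0·1907 + (0)·(-455) + 0·1192 = 443
  c_6 = (0)·(-197) + 0·1006 + (0)·(-530) + (0)·(-443) + 0·1907 + (-1)·(-455) + 0·1192 = 455
  c_7 = (0)·(-197) + (-2)·(1006) + (-1)·(-530) + (-4)·(-443) + 0·1907 + (0)·(-455) + 0·1192 = 290
Base-5 expansion of each c_i:
  c_1 = 509 = 4·5^0 + 1·5^1 + 0·5^2 + 4·5^3
  c_2 = 120 = 0·5^0 + 4·5^1 + 4·5^2
  c_3 = 197 = 2·5^0 + 4·5^1 + 2·5^2 + 1·5^3
  c_4 = 598 = 3·5^0 + 4·5^1 + 3·5^2 + 4·5^3
  c_5 = 443 = 3·5^0 + 3·5^1 + 2·5^2 + 3·5^3
  c_6 = 455 = 0·5^0 + 1·5^1 + 3·5^2 + 3·5^3
  c_7 = 290 = 0·5^0 + 3·5^1 + 1·5^2 + 2·5^3
p-restricted factor λ_0 = (4, 0, 2, 3, 3, 0, 0)
p-restricted factor λ_1 = (1, 4, 4, 4, 3, 1, 3)
p-restricted factor λ_2 = (0, 4, 2, 3, 2, 3, 1)
p-restricted factor λ_3 = (4, 0, 1, 4, 3, 3, 2)

((4, 0, 2, 3, 3, 0, 0), (1, 4, 4, 4, 3, 1, 3), (0, 4, 2, 3, 2, 3, 1), (4, 0, 1, 4, 3, 3, 2))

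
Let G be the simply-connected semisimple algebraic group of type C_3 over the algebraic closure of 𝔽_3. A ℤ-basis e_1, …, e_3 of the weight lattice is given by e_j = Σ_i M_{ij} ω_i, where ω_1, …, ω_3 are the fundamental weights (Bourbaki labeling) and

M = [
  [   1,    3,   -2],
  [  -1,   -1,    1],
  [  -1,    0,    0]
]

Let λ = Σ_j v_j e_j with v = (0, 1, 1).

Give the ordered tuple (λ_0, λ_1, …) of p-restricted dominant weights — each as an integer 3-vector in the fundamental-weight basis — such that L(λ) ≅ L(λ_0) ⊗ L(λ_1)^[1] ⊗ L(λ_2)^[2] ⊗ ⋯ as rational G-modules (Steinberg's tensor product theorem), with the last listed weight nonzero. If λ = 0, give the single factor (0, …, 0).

Compute c_i = Σ_j M_{ij} v_j with v = (0, 1, 1):
  c_1 = 1*0 + 3*1 + -2*1 = 1
  c_2 = -1*0 + -1*1 + 1*1 = 0
  c_3 = -1*0 + 0*1 + 0*1 = 0
Writing each c_i in base p = 3:
  c_1 = 1 = 1·3^0
  c_2 = 0
  c_3 = 0
Factor λ_0 = (1, 0, 0)

((1, 0, 0),)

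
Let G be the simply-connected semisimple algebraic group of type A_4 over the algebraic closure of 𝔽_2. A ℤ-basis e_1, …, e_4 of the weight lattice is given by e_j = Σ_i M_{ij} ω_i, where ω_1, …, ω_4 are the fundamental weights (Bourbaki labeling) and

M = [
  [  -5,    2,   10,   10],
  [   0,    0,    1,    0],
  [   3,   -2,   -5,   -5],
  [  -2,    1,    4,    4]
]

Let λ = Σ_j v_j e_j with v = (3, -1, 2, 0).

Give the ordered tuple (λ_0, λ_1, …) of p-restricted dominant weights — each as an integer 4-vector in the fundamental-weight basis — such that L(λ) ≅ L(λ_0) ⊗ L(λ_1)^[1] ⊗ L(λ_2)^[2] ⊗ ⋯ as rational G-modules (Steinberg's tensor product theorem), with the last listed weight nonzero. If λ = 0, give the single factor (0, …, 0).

((1, 0, 1, 1), (1, 1, 0, 0))

Change of basis e → ω: c = M·v where v = (3, -1, 2, 0):
  c_1 = (-5)·(3) + (2)·(-1) + (10)·(2) + (10)·(0) = 3
  c_2 = (0)·(3) + (0)·(-1) + (1)·(2) + (0)·(0) = 2
  c_3 = (3)·(3) + (-2)·(-1) + (-5)·(2) + (-5)·(0) = 1
  c_4 = (-2)·(3) + (1)·(-1) + (4)·(2) + (4)·(0) = 1
p = 2; digits c_i = Σ_j d_{ij}·2^j, 0 ≤ d_{ij} < 2:
  c_1 = 3 = 1·2^0 + 1·2^1
  c_2 = 2 = 0·2^0 + 1·2^1
  c_3 = 1 = 1·2^0
  c_4 = 1 = 1·2^0
λ_0 = (1, 0, 1, 1)
λ_1 = (1, 1, 0, 0)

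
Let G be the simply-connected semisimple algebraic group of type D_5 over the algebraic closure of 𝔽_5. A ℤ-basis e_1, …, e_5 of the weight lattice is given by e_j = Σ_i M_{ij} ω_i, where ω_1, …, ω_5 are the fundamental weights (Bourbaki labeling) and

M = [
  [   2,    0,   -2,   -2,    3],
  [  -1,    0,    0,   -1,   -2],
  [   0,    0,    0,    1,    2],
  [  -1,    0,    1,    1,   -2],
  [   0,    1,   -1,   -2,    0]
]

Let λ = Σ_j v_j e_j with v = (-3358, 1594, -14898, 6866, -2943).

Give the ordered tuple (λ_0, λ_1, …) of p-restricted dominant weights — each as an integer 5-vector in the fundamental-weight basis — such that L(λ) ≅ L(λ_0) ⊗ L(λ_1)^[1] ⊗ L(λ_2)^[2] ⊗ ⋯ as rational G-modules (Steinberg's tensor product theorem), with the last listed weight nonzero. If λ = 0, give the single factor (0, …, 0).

Converting to the ω-basis (c_i = row i of M dotted with v = (-3358, 1594, -14898, 6866, -2943)):
  c_1 = (2)·(-3358) + 0·1594 + (-2)·(-14898) + (-2)·(6866) + (3)·(-2943) = 519
  c_2 = (-1)·(-3358) + 0·1594 + (0)·(-14898) + (-1)·(6866) + (-2)·(-2943) = 2378
  c_3 = (0)·(-3358) + 0·1594 + (0)·(-14898) + 1·6866 + (2)·(-2943) = 980
  c_4 = (-1)·(-3358) + 0·1594 + (1)·(-14898) + 1·6866 + (-2)·(-2943) = 1212
  c_5 = (0)·(-3358) + 1·1594 + (-1)·(-14898) + (-2)·(6866) + (0)·(-2943) = 2760
Writing each c_i in base p = 5:
  c_1 = 519 = 4·5^0 + 3·5^1 + 0·5^2 + 4·5^3
  c_2 = 2378 = 3·5^0 + 0·5^1 + 0·5^2 + 4·5^3 + 3·5^4
  c_3 = 980 = 0·5^0 + 1·5^1 + 4·5^2 + 2·5^3 + 1·5^4
  c_4 = 1212 = 2·5^0 + 2·5^1 + 3·5^2 + 4·5^3 + 1·5^4
  c_5 = 2760 = 0·5^0 + 2·5^1 + 0·5^2 + 2·5^3 + 4·5^4
λ_0 = (4, 3, 0, 2, 0)
λ_1 = (3, 0, 1, 2, 2)
λ_2 = (0, 0, 4, 3, 0)
λ_3 = (4, 4, 2, 4, 2)
λ_4 = (0, 3, 1, 1, 4)

((4, 3, 0, 2, 0), (3, 0, 1, 2, 2), (0, 0, 4, 3, 0), (4, 4, 2, 4, 2), (0, 3, 1, 1, 4))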